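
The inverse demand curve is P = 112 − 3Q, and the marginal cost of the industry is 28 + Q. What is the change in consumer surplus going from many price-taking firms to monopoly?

CS falls by 445.5

Under competition P = MC: 112 − 3Q = 28 + Q ⇒ Q = 21, P = 49.
CS = ½·(112 − 49)·21 = 661.5.
A monopolist chooses Q where MR = MC. MR = 112 − 6Q; setting this equal to 28 + Q gives Q = 12 and P = 76.
CS = ½·(112 − 76)·12 = 216.
Change in consumer surplus: 216 − 661.5 = −445.5.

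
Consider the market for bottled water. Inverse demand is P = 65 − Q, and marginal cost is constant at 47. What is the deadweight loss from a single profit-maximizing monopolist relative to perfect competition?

DWL = 40.5

Perfect competition: P = MC = 47, so 65 − Q = 47 and Q = 18.
The monopolist equates marginal revenue to marginal cost: 65 − 2Q = 47, so Q = 9. From demand, P = 56.
DWL is the triangle between Q = 9 and Q = 18: ½·(18 − 9)·(56 − 47) = 40.5.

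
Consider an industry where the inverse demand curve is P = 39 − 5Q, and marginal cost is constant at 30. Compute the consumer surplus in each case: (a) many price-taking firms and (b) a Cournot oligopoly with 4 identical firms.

Competition: CS = 8.1; Cournot: CS = 5.184

Under competition P = MC = 30, so Q = (39 − 30)/5 = 1.8.
CS = ½·(39 − 30)·1.8 = 8.1.
In a 4-firm Cournot equilibrium, symmetry and the first-order condition give q = (39 − 30)/(25) = 0.36. So Q = 1.44 and P = 31.8.
CS = ½·(39 − 31.8)·1.44 = 5.184.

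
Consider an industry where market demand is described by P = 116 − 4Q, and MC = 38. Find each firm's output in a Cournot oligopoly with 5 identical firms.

With 5 symmetric Cournot firms, each firm's FOC gives 116 − 24q = 38, so q = 3.25, Q = 5·3.25 = 16.25, and P = 51.

q_i = 3.25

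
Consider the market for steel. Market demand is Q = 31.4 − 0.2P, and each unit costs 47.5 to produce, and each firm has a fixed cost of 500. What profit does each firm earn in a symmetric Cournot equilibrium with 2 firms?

π_i = −233.55

Inverting demand: P = 157 − 5Q.
With 2 symmetric Cournot firms, each firm's FOC gives 157 − 15q = 47.5, so q = 7.3, Q = 2·7.3 = 14.6, and P = 84.
Each firm's profit = (84 − 47.5)·7.3 − 500 = −233.55.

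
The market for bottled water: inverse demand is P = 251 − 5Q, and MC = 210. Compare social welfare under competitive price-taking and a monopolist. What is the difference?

Competitive firms price at marginal cost: P = 210, giving Q = 8.2.
CS = ½·(251 − 210)·8.2 = 168.1; PS = (210 − 210)·8.2 = 0; TS = 168.1.
Monopoly sets MR = MC: 251 − 10Q = 210 ⇒ Q = 4.1, P = 251 − 5·4.1 = 230.5.
CS = ½·(251 − 230.5)·4.1 = 42.025; PS = (230.5 − 210)·4.1 = 84.05; TS = 126.075.
Change in social welfare: 126.075 − 168.1 = −42.025.

Social welfare falls by 42.025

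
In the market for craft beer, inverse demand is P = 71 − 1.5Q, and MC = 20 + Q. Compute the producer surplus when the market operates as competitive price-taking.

Under competition P = MC: 71 − 1.5Q = 20 + Q ⇒ Q = 20.4, P = 40.4.
PS = P·Q − VC(Q) = 40.4·20.4 − (20·20.4 + ½·1·20.4²) = 208.08.

PS = 208.08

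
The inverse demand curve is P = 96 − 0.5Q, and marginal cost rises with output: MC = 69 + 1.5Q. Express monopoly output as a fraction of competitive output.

Q_m/Q_c = 0.8

A monopolist chooses Q where MR = MC. MR = 96 − Q; setting this equal to 69 + 1.5Q gives Q = 10.8 and P = 90.6.
Under competition P = MC: 96 − 0.5Q = 69 + 1.5Q ⇒ Q = 13.5, P = 89.25.
Ratio Q_m/Q_c = 10.8/13.5 = 0.8.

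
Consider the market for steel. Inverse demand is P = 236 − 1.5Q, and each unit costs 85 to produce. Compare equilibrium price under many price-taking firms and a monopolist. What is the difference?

Competitive firms price at marginal cost: P = 85, giving Q = 302/3.
Monopoly sets MR = MC: 236 − 3Q = 85 ⇒ Q = 151/3, P = 236 − 1.5·151/3 = 160.5.
Change in equilibrium price: 160.5 − 85 = 75.5.

Equilibrium price rises by 75.5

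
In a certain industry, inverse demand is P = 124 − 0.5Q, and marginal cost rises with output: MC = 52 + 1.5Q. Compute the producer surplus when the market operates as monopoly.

PS = 1036.8

Monopoly sets MR = MC: 124 − Q = 52 + 1.5Q ⇒ Q = 28.8, P = 124 − 0.5·28.8 = 109.6.
PS = P·Q − VC(Q) = 109.6·28.8 − (52·28.8 + ½·1.5·28.8²) = 1036.8.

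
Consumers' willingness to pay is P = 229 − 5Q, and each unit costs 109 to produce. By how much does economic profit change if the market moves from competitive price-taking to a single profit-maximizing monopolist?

Economic profit rises by 720

Under competition P = MC = 109, so Q = (229 − 109)/5 = 24.
Profit = (109 − 109)·24 = 0.
A monopolist chooses Q where MR = MC. MR = 229 − 10Q; setting this equal to 109 gives Q = 12 and P = 169.
Profit = (169 − 109)·12 = 720.
Change in economic profit: 720 − 0 = 720.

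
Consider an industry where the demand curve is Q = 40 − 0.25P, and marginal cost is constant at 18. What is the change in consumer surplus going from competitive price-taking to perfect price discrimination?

CS falls by 2520.5

Inverting demand: P = 160 − 4Q.
Perfect competition: P = MC = 18, so 160 − 4Q = 18 and Q = 35.5.
CS = ½·(160 − 18)·35.5 = 2520.5.
With perfect price discrimination, output is the efficient level Q = 35.5 (where demand meets MC), but every buyer pays their willingness to pay: CS = 0 and PS = total surplus.
CS = 0.
Change in consumer surplus: 0 − 2520.5 = −2520.5.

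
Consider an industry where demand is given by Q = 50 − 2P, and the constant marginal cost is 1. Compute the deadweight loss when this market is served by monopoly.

DWL = 144

Inverting demand: P = 25 − 0.5Q.
Perfect competition: P = MC = 1, so 25 − 0.5Q = 1 and Q = 48.
Monopoly sets MR = MC: 25 − Q = 1 ⇒ Q = 24, P = 25 − 0.5·24 = 13.
DWL is the triangle between Q = 24 and Q = 48: ½·(48 − 24)·(13 − 1) = 144.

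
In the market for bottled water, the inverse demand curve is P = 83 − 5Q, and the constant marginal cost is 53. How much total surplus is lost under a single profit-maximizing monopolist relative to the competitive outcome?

DWL = 22.5

Perfect competition: P = MC = 53, so 83 − 5Q = 53 and Q = 6.
Monopoly sets MR = MC: 83 − 10Q = 53 ⇒ Q = 3, P = 83 − 5·3 = 68.
DWL is the triangle between Q = 3 and Q = 6: ½·(6 − 3)·(68 − 53) = 22.5.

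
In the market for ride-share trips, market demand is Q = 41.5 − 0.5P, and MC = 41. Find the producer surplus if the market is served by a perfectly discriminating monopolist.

Inverting demand: P = 83 − 2Q.
With perfect price discrimination, output is the efficient level Q = 21 (where demand meets MC), but every buyer pays their willingness to pay: CS = 0 and PS = total surplus.
PS = ½·(83 − 41)·21 = 441.

PS = 441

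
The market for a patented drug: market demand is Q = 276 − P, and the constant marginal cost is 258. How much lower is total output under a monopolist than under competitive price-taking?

Q falls by 9

Inverting demand: P = 276 − Q.
Perfect competition: P = MC = 258, so 276 − Q = 258 and Q = 18.
The monopolist equates marginal revenue to marginal cost: 276 − 2Q = 258, so Q = 9. From demand, P = 267.
Change in total output: 9 − 18 = −9.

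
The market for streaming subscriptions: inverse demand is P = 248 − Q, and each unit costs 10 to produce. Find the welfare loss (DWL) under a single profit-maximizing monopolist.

Perfect competition: P = MC = 10, so 248 − Q = 10 and Q = 238.
A monopolist chooses Q where MR = MC. MR = 248 − 2Q; setting this equal to 10 gives Q = 119 and P = 129.
DWL is the triangle between Q = 119 and Q = 238: ½·(238 − 119)·(129 − 10) = 7080.5.

DWL = 7080.5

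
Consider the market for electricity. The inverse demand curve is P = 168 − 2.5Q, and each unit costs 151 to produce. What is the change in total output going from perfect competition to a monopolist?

Perfect competition: P = MC = 151, so 168 − 2.5Q = 151 and Q = 6.8.
Monopoly sets MR = MC: 168 − 5Q = 151 ⇒ Q = 3.4, P = 168 − 2.5·3.4 = 159.5.
Change in total output: 3.4 − 6.8 = −3.4.

Q falls by 3.4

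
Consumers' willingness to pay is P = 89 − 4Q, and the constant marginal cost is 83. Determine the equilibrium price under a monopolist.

P = 86

Monopoly sets MR = MC: 89 − 8Q = 83 ⇒ Q = 0.75, P = 89 − 4·0.75 = 86.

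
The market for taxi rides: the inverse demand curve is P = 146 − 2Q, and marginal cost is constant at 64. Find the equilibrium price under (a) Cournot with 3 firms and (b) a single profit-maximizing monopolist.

With 3 symmetric Cournot firms, each firm's FOC gives 146 − 8q = 64, so q = 10.25, Q = 3·10.25 = 30.75, and P = 84.5.
A monopolist chooses Q where MR = MC. MR = 146 − 4Q; setting this equal to 64 gives Q = 20.5 and P = 105.

Cournot: P = 84.5; Monopoly: P = 105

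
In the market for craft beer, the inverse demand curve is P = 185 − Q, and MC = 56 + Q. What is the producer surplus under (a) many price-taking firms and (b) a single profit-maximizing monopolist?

Under competition P = MC: 185 − Q = 56 + Q ⇒ Q = 64.5, P = 120.5.
PS = P·Q − VC(Q) = 120.5·64.5 − (56·64.5 + ½·1·64.5²) = 2080.125.
The monopolist equates marginal revenue to marginal cost: 185 − 2Q = 56 + Q, so Q = 43. From demand, P = 142.
PS = P·Q − VC(Q) = 142·43 − (56·43 + ½·1·43²) = 2773.5.

Competition: PS = 2080.125; Monopoly: PS = 2773.5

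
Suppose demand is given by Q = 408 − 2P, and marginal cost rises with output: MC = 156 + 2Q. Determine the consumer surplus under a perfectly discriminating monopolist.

CS = 0

Inverting demand: P = 204 − 0.5Q.
A perfectly discriminating monopolist sells every unit with P(Q) ≥ MC(Q), so output equals the competitive quantity Q = 19.2. Each buyer pays their reservation price, so CS = 0 and the firm captures all surplus.
CS = 0.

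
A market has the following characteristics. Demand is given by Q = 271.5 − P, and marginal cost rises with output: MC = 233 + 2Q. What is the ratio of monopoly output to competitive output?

Inverting demand: P = 271.5 − Q.
Monopoly sets MR = MC: 271.5 − 2Q = 233 + 2Q ⇒ Q = 9.625, P = 271.5 − 9.625 = 261.875.
Competitive equilibrium sets price equal to marginal cost: 271.5 − Q = 233 + 2Q, so Q = 77/6 and P = 776/3.
Ratio Q_m/Q_c = 9.625/(77/6) = 0.75.

Q_m/Q_c = 0.75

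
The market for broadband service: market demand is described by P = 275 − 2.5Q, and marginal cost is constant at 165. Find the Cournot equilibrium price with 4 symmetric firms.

With 4 symmetric Cournot firms, each firm's FOC gives 275 − 12.5q = 165, so q = 8.8, Q = 4·8.8 = 35.2, and P = 187.

P = 187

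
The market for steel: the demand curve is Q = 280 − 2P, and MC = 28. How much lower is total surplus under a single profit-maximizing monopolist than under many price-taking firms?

TS falls by 3136

Inverting demand: P = 140 − 0.5Q.
Under competition P = MC = 28, so Q = (140 − 28)/0.5 = 224.
CS = ½·(140 − 28)·224 = 12544; PS = (28 − 28)·224 = 0; TS = 12544.
A monopolist chooses Q where MR = MC. MR = 140 − Q; setting this equal to 28 gives Q = 112 and P = 84.
CS = ½·(140 − 84)·112 = 3136; PS = (84 − 28)·112 = 6272; TS = 9408.
Change in total surplus: 9408 − 12544 = −3136.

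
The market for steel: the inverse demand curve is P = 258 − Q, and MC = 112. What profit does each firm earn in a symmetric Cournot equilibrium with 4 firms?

Cournot with 4 identical firms: the symmetric best-response condition is 258 − 5q = 112. Each firm produces q = 29.2, total output Q = 116.8, price P = 141.2.
Each firm's profit = (141.2 − 112)·29.2 = 852.64.

π_i = 852.64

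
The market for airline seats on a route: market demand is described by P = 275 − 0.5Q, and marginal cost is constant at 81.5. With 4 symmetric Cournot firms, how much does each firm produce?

With 4 symmetric Cournot firms, each firm's FOC gives 275 − 2.5q = 81.5, so q = 77.4, Q = 4·77.4 = 309.6, and P = 120.2.

q_i = 77.4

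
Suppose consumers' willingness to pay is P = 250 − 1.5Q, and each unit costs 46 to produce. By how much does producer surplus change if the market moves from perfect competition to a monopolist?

PS rises by 6936

Under competition P = MC = 46, so Q = (250 − 46)/1.5 = 136.
PS = (46 − 46)·136 = 0.
The monopolist equates marginal revenue to marginal cost: 250 − 3Q = 46, so Q = 68. From demand, P = 148.
PS = (148 − 46)·68 = 6936.
Change in producer surplus: 6936 − 0 = 6936.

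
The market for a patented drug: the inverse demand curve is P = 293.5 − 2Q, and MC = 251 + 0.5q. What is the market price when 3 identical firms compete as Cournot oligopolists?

Cournot with 3 identical firms: the symmetric best-response condition is 293.5 − 8q = 251 + 0.5q. Each firm produces q = 5, total output Q = 15, price P = 263.5.

P = 263.5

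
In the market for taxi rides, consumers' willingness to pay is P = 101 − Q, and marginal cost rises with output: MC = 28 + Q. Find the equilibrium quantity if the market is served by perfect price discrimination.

With perfect price discrimination, output is the efficient level Q = 36.5 (where demand meets MC), but every buyer pays their willingness to pay: CS = 0 and PS = total surplus.

Q = 36.5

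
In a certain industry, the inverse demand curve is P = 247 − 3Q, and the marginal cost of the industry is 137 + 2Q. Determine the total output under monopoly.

A monopolist chooses Q where MR = MC. MR = 247 − 6Q; setting this equal to 137 + 2Q gives Q = 13.75 and P = 205.75.

Q = 13.75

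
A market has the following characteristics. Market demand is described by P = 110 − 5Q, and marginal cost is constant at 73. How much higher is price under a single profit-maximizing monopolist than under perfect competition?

Price rises by 18.5

Under competition P = MC = 73, so Q = (110 − 73)/5 = 7.4.
The monopolist equates marginal revenue to marginal cost: 110 − 10Q = 73, so Q = 3.7. From demand, P = 91.5.
Change in price: 91.5 − 73 = 18.5.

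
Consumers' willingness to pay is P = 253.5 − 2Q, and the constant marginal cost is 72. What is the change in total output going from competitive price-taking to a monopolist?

Total output falls by 45.375

Competitive firms price at marginal cost: P = 72, giving Q = 90.75.
The monopolist equates marginal revenue to marginal cost: 253.5 − 4Q = 72, so Q = 45.375. From demand, P = 162.75.
Change in total output: 45.375 − 90.75 = −45.375.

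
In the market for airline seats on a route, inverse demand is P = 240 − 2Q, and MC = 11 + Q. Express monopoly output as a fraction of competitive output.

Q_m/Q_c = 0.6

The monopolist equates marginal revenue to marginal cost: 240 − 4Q = 11 + Q, so Q = 45.8. From demand, P = 148.4.
Competitive equilibrium sets price equal to marginal cost: 240 − 2Q = 11 + Q, so Q = 229/3 and P = 262/3.
Ratio Q_m/Q_c = 45.8/(229/3) = 0.6.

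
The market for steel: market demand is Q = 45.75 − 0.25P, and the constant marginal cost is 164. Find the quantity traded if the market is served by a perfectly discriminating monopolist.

Inverting demand: P = 183 − 4Q.
Under first-degree price discrimination the firm charges each unit its demand price and produces up to where P = MC, i.e. Q = 4.75. Consumer surplus is zero; producer surplus equals total surplus.

Q = 4.75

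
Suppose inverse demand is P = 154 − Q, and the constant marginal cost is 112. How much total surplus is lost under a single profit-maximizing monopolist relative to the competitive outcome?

DWL = 220.5

Perfect competition: P = MC = 112, so 154 − Q = 112 and Q = 42.
The monopolist equates marginal revenue to marginal cost: 154 − 2Q = 112, so Q = 21. From demand, P = 133.
DWL is the triangle between Q = 21 and Q = 42: ½·(42 − 21)·(133 − 112) = 220.5.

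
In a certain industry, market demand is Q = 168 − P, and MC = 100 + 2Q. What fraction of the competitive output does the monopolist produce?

Q_m/Q_c = 0.75

Inverting demand: P = 168 − Q.
A monopolist chooses Q where MR = MC. MR = 168 − 2Q; setting this equal to 100 + 2Q gives Q = 17 and P = 151.
Competitive equilibrium sets price equal to marginal cost: 168 − Q = 100 + 2Q, so Q = 68/3 and P = 436/3.
Ratio Q_m/Q_c = 17/(68/3) = 0.75.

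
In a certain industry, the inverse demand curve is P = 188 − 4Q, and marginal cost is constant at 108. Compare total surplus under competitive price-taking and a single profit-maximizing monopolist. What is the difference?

TS falls by 200

Under competition P = MC = 108, so Q = (188 − 108)/4 = 20.
CS = ½·(188 − 108)·20 = 800; PS = (108 − 108)·20 = 0; TS = 800.
Monopoly sets MR = MC: 188 − 8Q = 108 ⇒ Q = 10, P = 188 − 4·10 = 148.
CS = ½·(188 − 148)·10 = 200; PS = (148 − 108)·10 = 400; TS = 600.
Change in total surplus: 600 − 800 = −200.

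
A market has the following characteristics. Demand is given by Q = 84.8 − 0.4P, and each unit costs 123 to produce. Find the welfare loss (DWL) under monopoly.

DWL = 396.05

Inverting demand: P = 212 − 2.5Q.
Competitive firms price at marginal cost: P = 123, giving Q = 35.6.
The monopolist equates marginal revenue to marginal cost: 212 − 5Q = 123, so Q = 17.8. From demand, P = 167.5.
DWL is the triangle between Q = 17.8 and Q = 35.6: ½·(35.6 − 17.8)·(167.5 − 123) = 396.05.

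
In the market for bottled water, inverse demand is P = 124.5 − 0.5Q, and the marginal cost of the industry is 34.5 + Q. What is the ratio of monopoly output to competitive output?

Q_m/Q_c = 0.75

A monopolist chooses Q where MR = MC. MR = 124.5 − Q; setting this equal to 34.5 + Q gives Q = 45 and P = 102.
Under competition P = MC: 124.5 − 0.5Q = 34.5 + Q ⇒ Q = 60, P = 94.5.
Ratio Q_m/Q_c = 45/60 = 0.75.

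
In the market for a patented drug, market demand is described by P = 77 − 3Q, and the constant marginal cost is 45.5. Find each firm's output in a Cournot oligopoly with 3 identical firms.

With 3 symmetric Cournot firms, each firm's FOC gives 77 − 12q = 45.5, so q = 2.625, Q = 3·2.625 = 7.875, and P = 53.375.

q_i = 2.625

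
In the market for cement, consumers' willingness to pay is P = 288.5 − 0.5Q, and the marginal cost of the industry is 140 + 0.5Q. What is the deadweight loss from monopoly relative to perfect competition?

Competitive equilibrium sets price equal to marginal cost: 288.5 − 0.5Q = 140 + 0.5Q, so Q = 148.5 and P = 214.25.
A monopolist chooses Q where MR = MC. MR = 288.5 − Q; setting this equal to 140 + 0.5Q gives Q = 99 and P = 239.
CS = ½·(288.5 − 214.25)·148.5 = 88209/16; PS = (214.25·148.5 − 140·148.5 − ½·0.5·148.5²) = 88209/16; TS = 11026.125.
CS = ½·(288.5 − 239)·99 = 2450.25; PS = (239·99 − 140·99 − ½·0.5·99²) = 7350.75; TS = 9801.
DWL = 11026.125 − 9801 = 1225.125.

DWL = 1225.125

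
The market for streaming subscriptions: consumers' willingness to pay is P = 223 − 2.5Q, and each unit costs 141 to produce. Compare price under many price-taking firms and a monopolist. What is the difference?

Price rises by 41

Perfect competition: P = MC = 141, so 223 − 2.5Q = 141 and Q = 32.8.
Monopoly sets MR = MC: 223 − 5Q = 141 ⇒ Q = 16.4, P = 223 − 2.5·16.4 = 182.
Change in price: 182 − 141 = 41.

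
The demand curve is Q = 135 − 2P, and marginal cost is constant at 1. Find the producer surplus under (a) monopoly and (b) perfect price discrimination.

Monopoly: PS = 2211.125; Perfect PD: PS = 4422.25

Inverting demand: P = 67.5 − 0.5Q.
A monopolist chooses Q where MR = MC. MR = 67.5 − Q; setting this equal to 1 gives Q = 66.5 and P = 34.25.
PS = (34.25 − 1)·66.5 = 2211.125.
A perfectly discriminating monopolist sells every unit with P(Q) ≥ MC(Q), so output equals the competitive quantity Q = 133. Each buyer pays their reservation price, so CS = 0 and the firm captures all surplus.
PS = ½·(67.5 − 1)·133 = 4422.25.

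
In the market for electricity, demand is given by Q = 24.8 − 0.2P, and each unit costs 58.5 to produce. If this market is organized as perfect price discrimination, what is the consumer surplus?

Inverting demand: P = 124 − 5Q.
Under first-degree price discrimination the firm charges each unit its demand price and produces up to where P = MC, i.e. Q = 13.1. Consumer surplus is zero; producer surplus equals total surplus.
CS = 0.

CS = 0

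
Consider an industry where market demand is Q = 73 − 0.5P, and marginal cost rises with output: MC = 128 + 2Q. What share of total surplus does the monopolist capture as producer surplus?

PS/TS = 0.75

Inverting demand: P = 146 − 2Q.
A monopolist chooses Q where MR = MC. MR = 146 − 4Q; setting this equal to 128 + 2Q gives Q = 3 and P = 140.
CS = ½·(146 − 140)·3 = 9.
PS = P·Q − VC(Q) = 140·3 − (128·3 + ½·2·3²) = 27.
Share captured = PS/TS = 27/36 = 0.75.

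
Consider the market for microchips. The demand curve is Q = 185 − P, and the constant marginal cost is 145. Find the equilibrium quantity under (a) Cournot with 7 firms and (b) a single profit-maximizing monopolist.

Inverting demand: P = 185 − Q.
Cournot with 7 identical firms: the symmetric best-response condition is 185 − 8q = 145. Each firm produces q = 5, total output Q = 35, price P = 150.
A monopolist chooses Q where MR = MC. MR = 185 − 2Q; setting this equal to 145 gives Q = 20 and P = 165.

Cournot: Q = 35; Monopoly: Q = 20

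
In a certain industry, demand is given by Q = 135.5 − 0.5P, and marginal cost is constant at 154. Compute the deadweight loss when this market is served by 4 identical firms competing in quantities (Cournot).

Inverting demand: P = 271 − 2Q.
Competitive firms price at marginal cost: P = 154, giving Q = 58.5.
Cournot with 4 identical firms: the symmetric best-response condition is 271 − 10q = 154. Each firm produces q = 11.7, total output Q = 46.8, price P = 177.4.
DWL is the triangle between Q = 46.8 and Q = 58.5: ½·(58.5 − 46.8)·(177.4 − 154) = 136.89.

DWL = 136.89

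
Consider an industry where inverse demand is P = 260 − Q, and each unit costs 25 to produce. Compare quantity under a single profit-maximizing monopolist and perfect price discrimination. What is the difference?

A monopolist chooses Q where MR = MC. MR = 260 − 2Q; setting this equal to 25 gives Q = 117.5 and P = 142.5.
A perfectly discriminating monopolist sells every unit with P(Q) ≥ MC(Q), so output equals the competitive quantity Q = 235. Each buyer pays their reservation price, so CS = 0 and the firm captures all surplus.
Change in quantity: 235 − 117.5 = 117.5.

Quantity rises by 117.5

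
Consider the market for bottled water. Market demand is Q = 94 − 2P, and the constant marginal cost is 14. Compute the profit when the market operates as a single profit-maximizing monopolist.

Inverting demand: P = 47 − 0.5Q.
The monopolist equates marginal revenue to marginal cost: 47 − Q = 14, so Q = 33. From demand, P = 30.5.
Profit = (30.5 − 14)·33 = 544.5.

Profit = 544.5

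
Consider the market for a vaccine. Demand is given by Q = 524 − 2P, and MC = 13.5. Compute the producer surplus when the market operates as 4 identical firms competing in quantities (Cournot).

Inverting demand: P = 262 − 0.5Q.
With 4 symmetric Cournot firms, each firm's FOC gives 262 − 2.5q = 13.5, so q = 99.4, Q = 4·99.4 = 397.6, and P = 63.2.
PS = (63.2 − 13.5)·397.6 = 19760.72.

PS = 19760.72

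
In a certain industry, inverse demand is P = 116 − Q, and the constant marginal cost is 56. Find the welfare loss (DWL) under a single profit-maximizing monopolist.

Competitive firms price at marginal cost: P = 56, giving Q = 60.
Monopoly sets MR = MC: 116 − 2Q = 56 ⇒ Q = 30, P = 116 − 30 = 86.
DWL is the triangle between Q = 30 and Q = 60: ½·(60 − 30)·(86 − 56) = 450.

DWL = 450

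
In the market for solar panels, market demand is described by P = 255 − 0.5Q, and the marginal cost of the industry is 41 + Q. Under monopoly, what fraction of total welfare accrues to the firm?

Monopoly sets MR = MC: 255 − Q = 41 + Q ⇒ Q = 107, P = 255 − 0.5·107 = 201.5.
CS = ½·(255 − 201.5)·107 = 2862.25.
PS = P·Q − VC(Q) = 201.5·107 − (41·107 + ½·1·107²) = 11449.
Share captured = PS/TS = 11449/14311.25 = 0.8.

PS/TS = 0.8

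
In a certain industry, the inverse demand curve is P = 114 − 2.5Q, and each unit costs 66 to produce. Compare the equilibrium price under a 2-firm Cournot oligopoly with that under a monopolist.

Cournot: P = 82; Monopoly: P = 90

Cournot with 2 identical firms: the symmetric best-response condition is 114 − 7.5q = 66. Each firm produces q = 6.4, total output Q = 12.8, price P = 82.
A monopolist chooses Q where MR = MC. MR = 114 − 5Q; setting this equal to 66 gives Q = 9.6 and P = 90.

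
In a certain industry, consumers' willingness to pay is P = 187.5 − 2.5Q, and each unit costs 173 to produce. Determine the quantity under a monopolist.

A monopolist chooses Q where MR = MC. MR = 187.5 − 5Q; setting this equal to 173 gives Q = 2.9 and P = 180.25.

Q = 2.9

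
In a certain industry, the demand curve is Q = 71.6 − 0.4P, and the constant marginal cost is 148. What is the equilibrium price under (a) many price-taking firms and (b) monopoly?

Competition: P = 148; Monopoly: P = 163.5

Inverting demand: P = 179 − 2.5Q.
Competitive firms price at marginal cost: P = 148, giving Q = 12.4.
Monopoly sets MR = MC: 179 − 5Q = 148 ⇒ Q = 6.2, P = 179 − 2.5·6.2 = 163.5.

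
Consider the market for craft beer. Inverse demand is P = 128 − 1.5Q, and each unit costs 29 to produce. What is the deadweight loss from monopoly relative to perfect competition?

DWL = 816.75

Under competition P = MC = 29, so Q = (128 − 29)/1.5 = 66.
The monopolist equates marginal revenue to marginal cost: 128 − 3Q = 29, so Q = 33. From demand, P = 78.5.
DWL is the triangle between Q = 33 and Q = 66: ½·(66 − 33)·(78.5 − 29) = 816.75.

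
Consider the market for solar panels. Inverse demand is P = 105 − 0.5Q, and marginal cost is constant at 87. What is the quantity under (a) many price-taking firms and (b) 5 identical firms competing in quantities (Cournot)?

Perfect competition: P = MC = 87, so 105 − 0.5Q = 87 and Q = 36.
With 5 symmetric Cournot firms, each firm's FOC gives 105 − 3q = 87, so q = 6, Q = 5·6 = 30, and P = 90.

Competition: Q = 36; Cournot: Q = 30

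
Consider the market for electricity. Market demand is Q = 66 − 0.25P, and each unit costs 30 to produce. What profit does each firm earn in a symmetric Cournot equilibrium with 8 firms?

Inverting demand: P = 264 − 4Q.
With 8 symmetric Cournot firms, each firm's FOC gives 264 − 36q = 30, so q = 6.5, Q = 8·6.5 = 52, and P = 56.
Each firm's profit = (56 − 30)·6.5 = 169.

π_i = 169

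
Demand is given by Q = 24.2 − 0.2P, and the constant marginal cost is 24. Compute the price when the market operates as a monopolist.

Inverting demand: P = 121 − 5Q.
Monopoly sets MR = MC: 121 − 10Q = 24 ⇒ Q = 9.7, P = 121 − 5·9.7 = 72.5.

P = 72.5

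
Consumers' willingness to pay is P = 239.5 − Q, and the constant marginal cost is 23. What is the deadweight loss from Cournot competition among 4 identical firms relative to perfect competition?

Under competition P = MC = 23, so Q = (239.5 − 23)/1 = 216.5.
With 4 symmetric Cournot firms, each firm's FOC gives 239.5 − 5q = 23, so q = 43.3, Q = 4·43.3 = 173.2, and P = 66.3.
DWL is the triangle between Q = 173.2 and Q = 216.5: ½·(216.5 − 173.2)·(66.3 − 23) = 937.445.

DWL = 937.445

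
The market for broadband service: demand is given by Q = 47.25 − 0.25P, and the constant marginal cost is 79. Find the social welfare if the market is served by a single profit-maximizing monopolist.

Inverting demand: P = 189 − 4Q.
A monopolist chooses Q where MR = MC. MR = 189 − 8Q; setting this equal to 79 gives Q = 13.75 and P = 134.
CS = ½·(189 − 134)·13.75 = 378.125; PS = (134 − 79)·13.75 = 756.25; TS = 1134.375.

TS = 1134.375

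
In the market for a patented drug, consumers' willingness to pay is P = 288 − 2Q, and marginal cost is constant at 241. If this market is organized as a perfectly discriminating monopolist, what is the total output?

Under first-degree price discrimination the firm charges each unit its demand price and produces up to where P = MC, i.e. Q = 23.5. Consumer surplus is zero; producer surplus equals total surplus.

Q = 23.5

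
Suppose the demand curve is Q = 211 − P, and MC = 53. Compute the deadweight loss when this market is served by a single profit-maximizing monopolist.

DWL = 3120.5

Inverting demand: P = 211 − Q.
Under competition P = MC = 53, so Q = (211 − 53)/1 = 158.
The monopolist equates marginal revenue to marginal cost: 211 − 2Q = 53, so Q = 79. From demand, P = 132.
DWL is the triangle between Q = 79 and Q = 158: ½·(158 − 79)·(132 − 53) = 3120.5.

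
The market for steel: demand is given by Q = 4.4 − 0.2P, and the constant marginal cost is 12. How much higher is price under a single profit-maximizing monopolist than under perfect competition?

P rises by 5

Inverting demand: P = 22 − 5Q.
Competitive firms price at marginal cost: P = 12, giving Q = 2.
The monopolist equates marginal revenue to marginal cost: 22 − 10Q = 12, so Q = 1. From demand, P = 17.
Change in price: 17 − 12 = 5.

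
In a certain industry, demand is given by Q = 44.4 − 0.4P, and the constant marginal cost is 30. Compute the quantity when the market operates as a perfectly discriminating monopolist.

Q = 32.4

Inverting demand: P = 111 − 2.5Q.
A perfectly discriminating monopolist sells every unit with P(Q) ≥ MC(Q), so output equals the competitive quantity Q = 32.4. Each buyer pays their reservation price, so CS = 0 and the firm captures all surplus.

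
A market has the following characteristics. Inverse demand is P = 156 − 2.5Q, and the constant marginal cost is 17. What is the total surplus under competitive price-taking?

Perfect competition: P = MC = 17, so 156 − 2.5Q = 17 and Q = 55.6.
CS = ½·(156 − 17)·55.6 = 3864.2; PS = (17 − 17)·55.6 = 0; TS = 3864.2.

TS = 3864.2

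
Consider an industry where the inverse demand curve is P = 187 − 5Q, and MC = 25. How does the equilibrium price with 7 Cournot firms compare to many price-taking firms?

With 7 symmetric Cournot firms, each firm's FOC gives 187 − 40q = 25, so q = 4.05, Q = 7·4.05 = 28.35, and P = 45.25.
Perfect competition: P = MC = 25, so 187 − 5Q = 25 and Q = 32.4.

Cournot: P = 45.25; Competition: P = 25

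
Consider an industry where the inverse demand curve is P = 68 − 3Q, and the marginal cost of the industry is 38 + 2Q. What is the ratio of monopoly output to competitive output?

Q_m/Q_c = 0.625

Monopoly sets MR = MC: 68 − 6Q = 38 + 2Q ⇒ Q = 3.75, P = 68 − 3·3.75 = 56.75.
Under competition P = MC: 68 − 3Q = 38 + 2Q ⇒ Q = 6, P = 50.
Ratio Q_m/Q_c = 3.75/6 = 0.625.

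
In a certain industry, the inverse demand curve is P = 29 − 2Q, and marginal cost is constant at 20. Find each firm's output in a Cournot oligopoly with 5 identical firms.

In a 5-firm Cournot equilibrium, symmetry and the first-order condition give q = (29 − 20)/(12) = 0.75. So Q = 3.75 and P = 21.5.

q_i = 0.75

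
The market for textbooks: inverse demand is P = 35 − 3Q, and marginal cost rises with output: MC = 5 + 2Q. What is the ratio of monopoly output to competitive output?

The monopolist equates marginal revenue to marginal cost: 35 − 6Q = 5 + 2Q, so Q = 3.75. From demand, P = 23.75.
Under competition P = MC: 35 − 3Q = 5 + 2Q ⇒ Q = 6, P = 17.
Ratio Q_m/Q_c = 3.75/6 = 0.625.

Q_m/Q_c = 0.625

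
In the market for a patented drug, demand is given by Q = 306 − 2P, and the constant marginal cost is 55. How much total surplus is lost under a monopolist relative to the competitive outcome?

Inverting demand: P = 153 − 0.5Q.
Competitive firms price at marginal cost: P = 55, giving Q = 196.
The monopolist equates marginal revenue to marginal cost: 153 − Q = 55, so Q = 98. From demand, P = 104.
DWL is the triangle between Q = 98 and Q = 196: ½·(196 − 98)·(104 − 55) = 2401.

DWL = 2401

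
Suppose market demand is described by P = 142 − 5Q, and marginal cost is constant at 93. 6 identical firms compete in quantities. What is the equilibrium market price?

With 6 symmetric Cournot firms, each firm's FOC gives 142 − 35q = 93, so q = 1.4, Q = 6·1.4 = 8.4, and P = 100.

P = 100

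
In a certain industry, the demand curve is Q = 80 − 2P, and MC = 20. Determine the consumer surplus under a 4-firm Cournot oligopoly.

Inverting demand: P = 40 − 0.5Q.
With 4 symmetric Cournot firms, each firm's FOC gives 40 − 2.5q = 20, so q = 8, Q = 4·8 = 32, and P = 24.
CS = ½·(40 − 24)·32 = 256.

CS = 256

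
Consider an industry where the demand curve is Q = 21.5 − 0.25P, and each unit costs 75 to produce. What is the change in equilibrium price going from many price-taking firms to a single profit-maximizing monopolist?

Inverting demand: P = 86 − 4Q.
Competitive firms price at marginal cost: P = 75, giving Q = 2.75.
A monopolist chooses Q where MR = MC. MR = 86 − 8Q; setting this equal to 75 gives Q = 1.375 and P = 80.5.
Change in equilibrium price: 80.5 − 75 = 5.5.

P rises by 5.5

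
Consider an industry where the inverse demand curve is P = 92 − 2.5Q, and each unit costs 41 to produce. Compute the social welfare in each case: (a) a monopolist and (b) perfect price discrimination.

Monopoly sets MR = MC: 92 − 5Q = 41 ⇒ Q = 10.2, P = 92 − 2.5·10.2 = 66.5.
CS = ½·(92 − 66.5)·10.2 = 130.05; PS = (66.5 − 41)·10.2 = 260.1; TS = 390.15.
A perfectly discriminating monopolist sells every unit with P(Q) ≥ MC(Q), so output equals the competitive quantity Q = 20.4. Each buyer pays their reservation price, so CS = 0 and the firm captures all surplus.
TS = 520.2 (equal to competitive TS).

Monopoly: TS = 390.15; Perfect PD: TS = 520.2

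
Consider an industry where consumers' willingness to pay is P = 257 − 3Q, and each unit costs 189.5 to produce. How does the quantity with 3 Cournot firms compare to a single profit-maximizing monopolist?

In a 3-firm Cournot equilibrium, symmetry and the first-order condition give q = (257 − 189.5)/(12) = 5.625. So Q = 16.875 and P = 206.375.
A monopolist chooses Q where MR = MC. MR = 257 − 6Q; setting this equal to 189.5 gives Q = 11.25 and P = 223.25.

Cournot: Q = 16.875; Monopoly: Q = 11.25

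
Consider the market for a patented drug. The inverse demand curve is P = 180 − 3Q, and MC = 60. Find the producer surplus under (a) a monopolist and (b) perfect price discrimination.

A monopolist chooses Q where MR = MC. MR = 180 − 6Q; setting this equal to 60 gives Q = 20 and P = 120.
PS = (120 − 60)·20 = 1200.
With perfect price discrimination, output is the efficient level Q = 40 (where demand meets MC), but every buyer pays their willingness to pay: CS = 0 and PS = total surplus.
PS = ½·(180 − 60)·40 = 2400.

Monopoly: PS = 1200; Perfect PD: PS = 2400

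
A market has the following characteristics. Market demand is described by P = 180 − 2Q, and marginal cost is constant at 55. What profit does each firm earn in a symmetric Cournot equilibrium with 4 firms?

π_i = 312.5

Cournot with 4 identical firms: the symmetric best-response condition is 180 − 10q = 55. Each firm produces q = 12.5, total output Q = 50, price P = 80.
Each firm's profit = (80 − 55)·12.5 = 312.5.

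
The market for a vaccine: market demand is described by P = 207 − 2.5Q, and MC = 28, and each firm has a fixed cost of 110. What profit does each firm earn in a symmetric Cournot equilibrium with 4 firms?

Cournot with 4 identical firms: the symmetric best-response condition is 207 − 12.5q = 28. Each firm produces q = 14.32, total output Q = 57.28, price P = 63.8.
Each firm's profit = (63.8 − 28)·14.32 − 110 = 402.656.

π_i = 402.656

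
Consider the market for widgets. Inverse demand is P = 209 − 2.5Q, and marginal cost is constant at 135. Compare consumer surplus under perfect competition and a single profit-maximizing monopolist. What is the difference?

Under competition P = MC = 135, so Q = (209 − 135)/2.5 = 29.6.
CS = ½·(209 − 135)·29.6 = 1095.2.
The monopolist equates marginal revenue to marginal cost: 209 − 5Q = 135, so Q = 14.8. From demand, P = 172.
CS = ½·(209 − 172)·14.8 = 273.8.
Change in consumer surplus: 273.8 − 1095.2 = −821.4.

Consumer surplus falls by 821.4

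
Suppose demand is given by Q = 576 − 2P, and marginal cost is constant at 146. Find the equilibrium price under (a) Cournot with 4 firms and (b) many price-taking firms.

Cournot: P = 174.4; Competition: P = 146

Inverting demand: P = 288 − 0.5Q.
With 4 symmetric Cournot firms, each firm's FOC gives 288 − 2.5q = 146, so q = 56.8, Q = 4·56.8 = 227.2, and P = 174.4.
Perfect competition: P = MC = 146, so 288 − 0.5Q = 146 and Q = 284.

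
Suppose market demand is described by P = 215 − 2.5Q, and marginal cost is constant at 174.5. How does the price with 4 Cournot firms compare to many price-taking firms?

In a 4-firm Cournot equilibrium, symmetry and the first-order condition give q = (215 − 174.5)/(12.5) = 3.24. So Q = 12.96 and P = 182.6.
Under competition P = MC = 174.5, so Q = (215 − 174.5)/2.5 = 16.2.

Cournot: P = 182.6; Competition: P = 174.5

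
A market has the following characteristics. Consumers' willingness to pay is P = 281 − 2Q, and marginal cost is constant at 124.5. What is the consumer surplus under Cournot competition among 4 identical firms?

Cournot with 4 identical firms: the symmetric best-response condition is 281 − 10q = 124.5. Each firm produces q = 15.65, total output Q = 62.6, price P = 155.8.
CS = ½·(281 − 155.8)·62.6 = 3918.76.

CS = 3918.76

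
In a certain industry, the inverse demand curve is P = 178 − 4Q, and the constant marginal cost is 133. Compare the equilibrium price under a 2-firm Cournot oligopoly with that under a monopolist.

Cournot: P = 148; Monopoly: P = 155.5

In a 2-firm Cournot equilibrium, symmetry and the first-order condition give q = (178 − 133)/(12) = 3.75. So Q = 7.5 and P = 148.
A monopolist chooses Q where MR = MC. MR = 178 − 8Q; setting this equal to 133 gives Q = 5.625 and P = 155.5.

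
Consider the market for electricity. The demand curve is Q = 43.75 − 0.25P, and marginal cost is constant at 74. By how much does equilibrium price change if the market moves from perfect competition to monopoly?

Inverting demand: P = 175 − 4Q.
Under competition P = MC = 74, so Q = (175 − 74)/4 = 25.25.
Monopoly sets MR = MC: 175 − 8Q = 74 ⇒ Q = 12.625, P = 175 − 4·12.625 = 124.5.
Change in equilibrium price: 124.5 − 74 = 50.5.

Equilibrium price rises by 50.5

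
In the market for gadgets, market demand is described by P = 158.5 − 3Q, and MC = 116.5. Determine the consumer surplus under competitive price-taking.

CS = 294

Perfect competition: P = MC = 116.5, so 158.5 − 3Q = 116.5 and Q = 14.
CS = ½·(158.5 − 116.5)·14 = 294.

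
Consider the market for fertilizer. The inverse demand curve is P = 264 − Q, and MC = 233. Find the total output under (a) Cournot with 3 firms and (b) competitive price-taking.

Cournot with 3 identical firms: the symmetric best-response condition is 264 − 4q = 233. Each firm produces q = 7.75, total output Q = 23.25, price P = 240.75.
Competitive firms price at marginal cost: P = 233, giving Q = 31.

Cournot: Q = 23.25; Competition: Q = 31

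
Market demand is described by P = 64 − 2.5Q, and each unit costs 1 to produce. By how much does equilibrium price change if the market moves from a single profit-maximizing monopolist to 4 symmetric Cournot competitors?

Equilibrium price falls by 18.9

A monopolist chooses Q where MR = MC. MR = 64 − 5Q; setting this equal to 1 gives Q = 12.6 and P = 32.5.
Cournot with 4 identical firms: the symmetric best-response condition is 64 − 12.5q = 1. Each firm produces q = 5.04, total output Q = 20.16, price P = 13.6.
Change in equilibrium price: 13.6 − 32.5 = −18.9.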